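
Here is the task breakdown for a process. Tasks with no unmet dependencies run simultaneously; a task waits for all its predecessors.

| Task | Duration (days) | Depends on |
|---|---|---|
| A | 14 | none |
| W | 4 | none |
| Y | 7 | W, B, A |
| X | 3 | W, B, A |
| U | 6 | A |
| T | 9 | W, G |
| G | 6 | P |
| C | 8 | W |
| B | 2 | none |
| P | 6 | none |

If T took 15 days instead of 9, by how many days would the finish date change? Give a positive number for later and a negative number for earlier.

Actual critical path: P→G→T = 6+6+9 = 21 ⇒ 21 days.
T is on the critical path; changing it to 15 makes that path 27 days.
That remains the longest chain; total 27 days.
Change in finish: 27 − 21 = +6 days.

6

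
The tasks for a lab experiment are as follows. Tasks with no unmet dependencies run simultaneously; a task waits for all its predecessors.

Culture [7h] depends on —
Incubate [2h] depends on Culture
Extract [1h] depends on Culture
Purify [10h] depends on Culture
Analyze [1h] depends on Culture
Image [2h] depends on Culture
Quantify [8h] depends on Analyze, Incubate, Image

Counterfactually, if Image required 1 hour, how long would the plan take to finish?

17

The binding path is Culture→Image→Quantify = 7+2+8 = 17; finish at 17 hours.
Since Image is critical, the -1 change carries straight to that chain (now 16 hours).
Now Culture→Incubate→Quantify = 7+2+8 = 17 is longest, so the finish becomes 17 hours.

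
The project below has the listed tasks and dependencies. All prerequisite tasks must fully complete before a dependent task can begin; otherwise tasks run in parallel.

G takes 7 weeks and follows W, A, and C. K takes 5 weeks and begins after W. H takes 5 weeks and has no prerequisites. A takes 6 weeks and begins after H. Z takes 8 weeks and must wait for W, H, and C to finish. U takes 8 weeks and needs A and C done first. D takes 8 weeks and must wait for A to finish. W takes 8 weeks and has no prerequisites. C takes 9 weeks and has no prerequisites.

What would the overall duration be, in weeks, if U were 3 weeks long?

The binding path is H→A→U = 5+6+8 = 19; finish at 19 weeks.
U lies on that path, so at 3 weeks the path becomes 14 weeks.
The binding chain switches to H→A→D = 5+6+8 = 19; finish 19 weeks.

19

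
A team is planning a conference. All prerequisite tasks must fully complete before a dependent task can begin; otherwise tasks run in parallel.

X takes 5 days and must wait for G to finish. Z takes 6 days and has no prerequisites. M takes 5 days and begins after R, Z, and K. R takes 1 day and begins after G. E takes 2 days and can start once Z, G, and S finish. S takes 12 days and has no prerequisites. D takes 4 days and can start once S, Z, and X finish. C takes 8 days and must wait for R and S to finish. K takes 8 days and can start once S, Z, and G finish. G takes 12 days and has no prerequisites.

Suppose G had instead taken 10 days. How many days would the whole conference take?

Actual critical path: G→K→M = 12+8+5 = 25 ⇒ 25 days.
Since G is critical, the -2 change carries straight to that chain (now 23 days).
The binding chain switches to S→K→M = 12+8+5 = 25; finish 25 days.

25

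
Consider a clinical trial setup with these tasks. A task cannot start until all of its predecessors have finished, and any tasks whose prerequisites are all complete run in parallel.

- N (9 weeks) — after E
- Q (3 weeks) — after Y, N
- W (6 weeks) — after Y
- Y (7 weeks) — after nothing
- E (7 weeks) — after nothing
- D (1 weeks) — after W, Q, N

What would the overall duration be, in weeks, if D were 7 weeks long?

26

Actual critical path: E→N→Q→D = 7+9+3+1 = 20 ⇒ 20 weeks.
Since D is critical, the +6 change carries straight to that chain (now 26 weeks).
That remains the longest chain; total 26 weeks.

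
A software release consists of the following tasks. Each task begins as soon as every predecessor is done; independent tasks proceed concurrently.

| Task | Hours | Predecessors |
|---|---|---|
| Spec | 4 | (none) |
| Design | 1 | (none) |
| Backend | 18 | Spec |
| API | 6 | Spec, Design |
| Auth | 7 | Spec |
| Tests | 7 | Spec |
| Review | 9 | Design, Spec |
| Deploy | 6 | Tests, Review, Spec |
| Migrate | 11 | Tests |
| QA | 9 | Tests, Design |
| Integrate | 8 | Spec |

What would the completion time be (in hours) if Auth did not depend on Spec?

22

With the dependency in place, Spec→Backend = 4+18 = 22 sets the finish at 22 hours.
Without Spec→Auth, Auth's earliest start moves from 4 to 0.
After: Spec→Backend = 4+18 = 22 → 22 hours.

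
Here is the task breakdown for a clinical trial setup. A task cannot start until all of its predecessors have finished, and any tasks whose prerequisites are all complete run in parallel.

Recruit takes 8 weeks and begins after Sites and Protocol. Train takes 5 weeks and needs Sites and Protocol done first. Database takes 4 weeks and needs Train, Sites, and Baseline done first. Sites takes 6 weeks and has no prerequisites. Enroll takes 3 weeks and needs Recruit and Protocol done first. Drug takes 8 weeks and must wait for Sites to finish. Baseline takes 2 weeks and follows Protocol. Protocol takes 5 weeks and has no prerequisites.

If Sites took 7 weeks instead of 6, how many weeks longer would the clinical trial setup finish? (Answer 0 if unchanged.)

1

Baseline: Sites→Recruit→Enroll = 6+8+3 = 17 → 17 weeks.
Sites is on the critical path; changing it to 7 makes that path 18 weeks.
That remains the longest chain; total 18 weeks.
Change in finish: 18 − 17 = +1 weeks.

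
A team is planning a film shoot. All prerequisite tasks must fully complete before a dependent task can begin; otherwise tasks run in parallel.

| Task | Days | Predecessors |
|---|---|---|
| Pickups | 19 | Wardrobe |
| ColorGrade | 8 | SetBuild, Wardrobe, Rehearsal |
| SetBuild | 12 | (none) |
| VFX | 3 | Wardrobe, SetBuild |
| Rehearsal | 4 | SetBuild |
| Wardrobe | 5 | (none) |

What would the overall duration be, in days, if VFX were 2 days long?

Actual critical path: SetBuild→Rehearsal→ColorGrade = 12+4+8 = 24 ⇒ 24 days.
The longest path through VFX is only 15 days, so VFX has float 9.
No other chain overtakes it, so the finish is 24 days.

24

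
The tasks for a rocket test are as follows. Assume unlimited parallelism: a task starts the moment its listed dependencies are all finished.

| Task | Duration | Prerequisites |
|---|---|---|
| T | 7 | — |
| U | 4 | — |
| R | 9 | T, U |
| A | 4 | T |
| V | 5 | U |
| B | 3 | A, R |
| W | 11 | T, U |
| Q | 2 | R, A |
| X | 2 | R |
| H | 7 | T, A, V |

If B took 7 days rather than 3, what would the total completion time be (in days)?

The binding path is T→R→B = 7+9+3 = 19; finish at 19 days.
Since B is critical, the +4 change carries straight to that chain (now 23 days).
No other chain overtakes it, so the finish is 23 days.

23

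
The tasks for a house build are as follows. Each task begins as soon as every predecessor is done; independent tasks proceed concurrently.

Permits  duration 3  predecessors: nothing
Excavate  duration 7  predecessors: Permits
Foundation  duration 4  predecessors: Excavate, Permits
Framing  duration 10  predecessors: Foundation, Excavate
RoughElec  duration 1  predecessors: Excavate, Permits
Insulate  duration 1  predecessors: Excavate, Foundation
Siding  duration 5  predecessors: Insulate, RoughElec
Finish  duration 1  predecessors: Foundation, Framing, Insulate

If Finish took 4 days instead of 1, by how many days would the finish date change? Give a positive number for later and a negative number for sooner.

Actual critical path: Permits→Excavate→Foundation→Framing→Finish = 3+7+4+10+1 = 25 ⇒ 25 days.
Since Finish is critical, the +3 change carries straight to that chain (now 28 days).
The critical path is still Permits→Excavate→Foundation→Framing→Finish; finish is now 28 days.
Change in finish: 28 − 25 = +3 days.

3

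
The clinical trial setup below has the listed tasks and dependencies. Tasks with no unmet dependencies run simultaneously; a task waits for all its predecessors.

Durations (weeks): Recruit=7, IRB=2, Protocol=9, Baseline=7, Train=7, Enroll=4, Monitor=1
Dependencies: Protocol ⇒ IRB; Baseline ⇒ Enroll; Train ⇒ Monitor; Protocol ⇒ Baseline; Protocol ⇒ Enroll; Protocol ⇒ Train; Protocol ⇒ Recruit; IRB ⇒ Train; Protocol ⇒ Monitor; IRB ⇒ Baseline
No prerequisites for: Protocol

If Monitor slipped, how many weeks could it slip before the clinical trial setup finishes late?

Critical path: Protocol→IRB→Baseline→Enroll = 9+2+7+4 = 22, so the finish is 22 weeks.
Monitor finishes as early as 19 and must finish by 22.
So Monitor can slip 22 − 19 = 3 weeks.

3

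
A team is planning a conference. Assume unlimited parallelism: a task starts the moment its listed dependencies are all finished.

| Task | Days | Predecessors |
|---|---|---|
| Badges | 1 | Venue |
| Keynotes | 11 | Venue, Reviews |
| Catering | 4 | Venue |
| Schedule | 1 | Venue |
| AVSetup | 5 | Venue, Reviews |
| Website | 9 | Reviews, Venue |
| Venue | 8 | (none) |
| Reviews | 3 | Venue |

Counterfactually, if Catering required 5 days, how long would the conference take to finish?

22

As given, the longest chain is Venue→Reviews→Keynotes = 8+3+11 = 22, so the finish is 22 days.
Catering is off the critical path — its longest chain is 12 days, giving 10 of slack.
That remains the longest chain; total 22 days.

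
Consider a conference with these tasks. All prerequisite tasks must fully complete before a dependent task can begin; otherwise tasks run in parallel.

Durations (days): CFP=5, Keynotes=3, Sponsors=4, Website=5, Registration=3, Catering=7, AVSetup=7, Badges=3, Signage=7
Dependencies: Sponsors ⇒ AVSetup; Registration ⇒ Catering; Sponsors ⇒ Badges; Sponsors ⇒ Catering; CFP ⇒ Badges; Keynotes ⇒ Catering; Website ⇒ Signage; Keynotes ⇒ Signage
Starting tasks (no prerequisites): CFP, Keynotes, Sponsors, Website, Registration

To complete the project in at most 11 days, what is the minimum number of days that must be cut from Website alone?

Current finish: 12 days; target: 11.
Website is on every critical path, so each day cut from Website cuts the finish by one (this holds down to a finish of 11).
Need 12 − 11 = 1 day off Website → Website becomes 4 days, finish becomes 11.

1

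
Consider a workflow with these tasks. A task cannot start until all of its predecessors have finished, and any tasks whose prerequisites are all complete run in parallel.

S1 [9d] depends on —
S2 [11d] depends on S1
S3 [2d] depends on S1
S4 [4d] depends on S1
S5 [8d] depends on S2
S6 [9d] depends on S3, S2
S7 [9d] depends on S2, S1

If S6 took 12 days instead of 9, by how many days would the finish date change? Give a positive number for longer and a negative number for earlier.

Critical path before the change: S1→S2→S6 = 9+11+9 = 29 giving 29 days.
Since S6 is critical, the +3 change carries straight to that chain (now 32 days).
The critical path is still S1→S2→S6; finish is now 32 days.
Change in finish: 32 − 29 = +3 days.

3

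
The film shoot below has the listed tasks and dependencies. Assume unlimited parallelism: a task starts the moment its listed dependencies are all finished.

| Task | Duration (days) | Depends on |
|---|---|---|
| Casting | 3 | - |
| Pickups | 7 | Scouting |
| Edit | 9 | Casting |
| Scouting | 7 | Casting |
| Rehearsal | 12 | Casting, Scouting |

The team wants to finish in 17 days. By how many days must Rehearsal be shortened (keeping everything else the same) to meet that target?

Current finish: 22 days; target: 17.
Rehearsal is on every critical path, so each day cut from Rehearsal cuts the finish by one (this holds down to a finish of 17).
Need 22 − 17 = 5 days off Rehearsal → Rehearsal becomes 7 days, finish becomes 17.

5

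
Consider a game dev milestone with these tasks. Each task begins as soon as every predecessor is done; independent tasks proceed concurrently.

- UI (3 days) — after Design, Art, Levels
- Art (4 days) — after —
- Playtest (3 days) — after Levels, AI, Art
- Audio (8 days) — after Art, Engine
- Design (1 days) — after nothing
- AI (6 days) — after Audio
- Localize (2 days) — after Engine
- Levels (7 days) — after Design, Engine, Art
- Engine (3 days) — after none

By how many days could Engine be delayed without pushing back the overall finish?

Critical path: Art→Audio→AI→Playtest = 4+8+6+3 = 21, so the finish is 21 days.
Longest path through Engine: 20 days (earliest finish 3, latest finish 4).
Slack of Engine = 1 − 0 = 1 day.

1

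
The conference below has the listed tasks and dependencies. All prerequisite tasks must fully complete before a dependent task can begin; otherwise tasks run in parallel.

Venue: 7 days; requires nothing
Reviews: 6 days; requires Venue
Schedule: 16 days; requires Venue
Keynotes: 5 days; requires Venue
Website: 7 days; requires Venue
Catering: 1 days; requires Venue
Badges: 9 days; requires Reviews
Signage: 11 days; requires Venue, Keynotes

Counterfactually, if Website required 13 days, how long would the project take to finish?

Actual critical path: Venue→Schedule = 7+16 = 23 ⇒ 23 days.
Website has 9 days of float (longest path through it is 14).
No other chain overtakes it, so the finish is 23 days.

23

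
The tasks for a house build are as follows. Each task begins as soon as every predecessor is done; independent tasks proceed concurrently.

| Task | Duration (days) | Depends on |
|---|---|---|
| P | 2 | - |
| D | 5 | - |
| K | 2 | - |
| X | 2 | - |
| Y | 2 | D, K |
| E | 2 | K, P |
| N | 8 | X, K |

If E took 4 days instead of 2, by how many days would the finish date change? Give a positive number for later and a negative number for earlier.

0

Critical path before the change: K→N = 2+8 = 10 giving 10 days.
E has 6 days of float (longest path through it is 4).
That remains the longest chain; total 10 days.
Change in finish: 10 − 10 = +0 days.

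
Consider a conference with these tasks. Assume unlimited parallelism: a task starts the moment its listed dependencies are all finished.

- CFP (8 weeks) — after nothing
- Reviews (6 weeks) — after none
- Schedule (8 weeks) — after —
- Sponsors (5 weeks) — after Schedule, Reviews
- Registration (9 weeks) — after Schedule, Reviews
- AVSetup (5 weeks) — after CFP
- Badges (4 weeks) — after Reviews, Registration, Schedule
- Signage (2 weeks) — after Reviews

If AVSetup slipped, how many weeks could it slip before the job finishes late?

Schedule→Registration→Badges = 8+9+4 = 21 sets the makespan at 21 weeks.
The longest chain containing AVSetup totals 13 weeks.
Float = 21 − 13 = 8.

8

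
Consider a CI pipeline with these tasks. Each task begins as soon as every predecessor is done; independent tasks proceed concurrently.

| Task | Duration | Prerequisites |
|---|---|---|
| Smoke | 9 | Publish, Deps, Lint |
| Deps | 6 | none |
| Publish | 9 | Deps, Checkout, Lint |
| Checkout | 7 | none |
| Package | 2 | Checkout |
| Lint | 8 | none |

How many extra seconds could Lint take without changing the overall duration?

Lint→Publish→Smoke = 8+9+9 = 26 sets the makespan at 26 seconds.
The longest chain containing Lint totals 26 seconds.
Float = 26 − 26 = 0.

0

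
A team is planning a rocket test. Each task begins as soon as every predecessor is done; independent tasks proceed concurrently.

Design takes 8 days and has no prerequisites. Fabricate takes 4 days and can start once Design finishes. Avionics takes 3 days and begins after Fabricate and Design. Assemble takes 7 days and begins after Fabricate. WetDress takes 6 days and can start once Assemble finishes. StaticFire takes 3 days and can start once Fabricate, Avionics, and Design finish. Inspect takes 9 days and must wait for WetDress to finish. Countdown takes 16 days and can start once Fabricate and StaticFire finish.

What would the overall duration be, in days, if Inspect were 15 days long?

40

Baseline: Design→Fabricate→Assemble→WetDress→Inspect = 8+4+7+6+9 = 34 → 34 days.
Inspect is on the critical path; changing it to 15 makes that path 40 days.
The critical path is still Design→Fabricate→Assemble→WetDress→Inspect; finish is now 40 days.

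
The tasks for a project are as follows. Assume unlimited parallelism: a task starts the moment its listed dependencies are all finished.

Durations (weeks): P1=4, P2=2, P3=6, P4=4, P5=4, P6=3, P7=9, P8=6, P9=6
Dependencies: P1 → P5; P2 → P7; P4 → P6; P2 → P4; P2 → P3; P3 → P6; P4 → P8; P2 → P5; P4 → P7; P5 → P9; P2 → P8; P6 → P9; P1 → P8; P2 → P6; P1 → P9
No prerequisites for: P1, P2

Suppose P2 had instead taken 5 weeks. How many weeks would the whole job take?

20

As given, the longest chain is P2→P3→P6→P9 = 2+6+3+6 = 17, so the finish is 17 weeks.
P2 lies on that path, so at 5 weeks the path becomes 20 weeks.
That remains the longest chain; total 20 weeks.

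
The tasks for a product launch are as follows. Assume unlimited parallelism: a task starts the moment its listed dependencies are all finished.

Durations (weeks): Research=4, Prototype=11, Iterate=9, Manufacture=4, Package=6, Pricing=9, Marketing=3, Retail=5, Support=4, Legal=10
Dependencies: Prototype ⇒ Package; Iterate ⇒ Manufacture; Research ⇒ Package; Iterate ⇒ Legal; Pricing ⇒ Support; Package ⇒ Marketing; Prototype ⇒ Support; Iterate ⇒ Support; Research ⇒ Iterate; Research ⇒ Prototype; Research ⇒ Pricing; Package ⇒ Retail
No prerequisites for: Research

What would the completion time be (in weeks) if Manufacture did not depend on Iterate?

Original critical path: Research→Prototype→Package→Retail = 4+11+6+5 = 26 ⇒ 26 weeks.
Without Iterate→Manufacture, Manufacture's earliest start moves from 13 to 0.
After: Research→Prototype→Package→Retail = 4+11+6+5 = 26 → 26 weeks.

26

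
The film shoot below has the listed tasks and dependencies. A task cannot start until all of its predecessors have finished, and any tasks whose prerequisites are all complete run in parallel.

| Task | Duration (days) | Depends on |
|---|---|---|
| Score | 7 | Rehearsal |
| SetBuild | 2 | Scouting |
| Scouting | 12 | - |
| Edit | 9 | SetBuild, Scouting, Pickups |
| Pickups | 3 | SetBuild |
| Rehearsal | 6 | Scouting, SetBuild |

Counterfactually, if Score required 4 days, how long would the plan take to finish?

26

Critical path before the change: Scouting→SetBuild→Rehearsal→Score = 12+2+6+7 = 27 giving 27 days.
Score is on the critical path; changing it to 4 makes that path 24 days.
The binding chain switches to Scouting→SetBuild→Pickups→Edit = 12+2+3+9 = 26; finish 26 days.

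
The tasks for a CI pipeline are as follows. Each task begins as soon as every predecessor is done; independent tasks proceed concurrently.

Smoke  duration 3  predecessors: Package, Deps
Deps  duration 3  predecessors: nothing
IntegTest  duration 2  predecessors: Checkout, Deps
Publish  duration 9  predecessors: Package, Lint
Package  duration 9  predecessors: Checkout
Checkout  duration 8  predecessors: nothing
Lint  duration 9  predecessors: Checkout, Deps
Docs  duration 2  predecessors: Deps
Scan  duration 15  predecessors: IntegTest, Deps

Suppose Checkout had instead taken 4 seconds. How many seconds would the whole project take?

22

Actual critical path: Checkout→Lint→Publish = 8+9+9 = 26 ⇒ 26 seconds.
Since Checkout is critical, the -4 change carries straight to that chain (now 22 seconds).
The critical path is still Checkout→Lint→Publish; finish is now 22 seconds.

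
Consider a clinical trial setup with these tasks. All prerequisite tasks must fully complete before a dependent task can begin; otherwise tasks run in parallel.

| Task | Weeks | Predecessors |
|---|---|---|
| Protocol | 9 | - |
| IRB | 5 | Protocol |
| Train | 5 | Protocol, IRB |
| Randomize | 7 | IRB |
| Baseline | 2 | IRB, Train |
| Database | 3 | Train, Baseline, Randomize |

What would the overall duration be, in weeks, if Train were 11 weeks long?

As given, the longest chain is Protocol→IRB→Train→Baseline→Database = 9+5+5+2+3 = 24, so the finish is 24 weeks.
Train lies on that path, so at 11 weeks the path becomes 30 weeks.
That remains the longest chain; total 30 weeks.

30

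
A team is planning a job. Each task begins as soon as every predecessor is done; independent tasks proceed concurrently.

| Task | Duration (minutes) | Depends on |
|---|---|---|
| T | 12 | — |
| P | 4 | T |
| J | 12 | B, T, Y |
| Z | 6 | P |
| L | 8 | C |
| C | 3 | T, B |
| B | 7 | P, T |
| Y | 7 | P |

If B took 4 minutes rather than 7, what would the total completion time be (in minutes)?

35

Baseline: T→P→B→J = 12+4+7+12 = 35 → 35 minutes.
B lies on that path, so at 4 minutes the path becomes 32 minutes.
Now T→P→Y→J = 12+4+7+12 = 35 is longest, so the finish becomes 35 minutes.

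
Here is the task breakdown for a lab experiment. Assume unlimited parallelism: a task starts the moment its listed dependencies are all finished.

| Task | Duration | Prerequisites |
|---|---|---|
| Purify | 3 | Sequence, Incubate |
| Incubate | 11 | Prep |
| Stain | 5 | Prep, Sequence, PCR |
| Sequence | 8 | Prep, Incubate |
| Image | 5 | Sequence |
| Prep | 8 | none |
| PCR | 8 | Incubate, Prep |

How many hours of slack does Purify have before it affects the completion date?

2

The longest chain is Prep→Incubate→PCR→Stain = 8+11+8+5 = 32; overall finish 32 hours.
The longest chain containing Purify totals 30 hours.
Slack of Purify = 29 − 27 = 2 hours.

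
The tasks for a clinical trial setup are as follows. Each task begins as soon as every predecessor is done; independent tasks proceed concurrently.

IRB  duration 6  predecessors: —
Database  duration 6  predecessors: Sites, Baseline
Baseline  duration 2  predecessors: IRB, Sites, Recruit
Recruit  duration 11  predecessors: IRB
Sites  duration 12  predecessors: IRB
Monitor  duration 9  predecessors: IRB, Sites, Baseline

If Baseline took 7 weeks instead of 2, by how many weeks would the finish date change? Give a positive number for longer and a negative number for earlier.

Baseline: IRB→Sites→Baseline→Monitor = 6+12+2+9 = 29 → 29 weeks.
Baseline is on the critical path; changing it to 7 makes that path 34 weeks.
No other chain overtakes it, so the finish is 34 weeks.
Change in finish: 34 − 29 = +5 weeks.

5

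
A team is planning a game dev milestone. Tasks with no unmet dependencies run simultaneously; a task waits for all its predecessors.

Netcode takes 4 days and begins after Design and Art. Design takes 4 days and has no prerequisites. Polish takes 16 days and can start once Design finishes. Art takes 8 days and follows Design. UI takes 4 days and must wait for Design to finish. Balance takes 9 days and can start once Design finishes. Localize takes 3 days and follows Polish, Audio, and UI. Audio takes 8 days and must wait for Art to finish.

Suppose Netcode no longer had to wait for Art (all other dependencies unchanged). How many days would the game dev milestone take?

Before: longest chain Design→Art→Audio→Localize = 4+8+8+3 = 23, finish 23.
Without Art→Netcode, Netcode's earliest start moves from 12 to 4.
After: Design→Art→Audio→Localize = 4+8+8+3 = 23 → 23 days.

23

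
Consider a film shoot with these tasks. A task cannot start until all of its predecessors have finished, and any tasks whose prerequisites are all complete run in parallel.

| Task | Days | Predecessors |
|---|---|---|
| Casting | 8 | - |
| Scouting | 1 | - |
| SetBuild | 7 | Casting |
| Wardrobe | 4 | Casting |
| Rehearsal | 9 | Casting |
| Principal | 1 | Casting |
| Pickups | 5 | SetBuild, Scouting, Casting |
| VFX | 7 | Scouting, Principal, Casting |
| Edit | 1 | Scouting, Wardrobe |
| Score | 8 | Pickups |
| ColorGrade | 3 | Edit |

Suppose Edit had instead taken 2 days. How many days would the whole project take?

28

Critical path before the change: Casting→SetBuild→Pickups→Score = 8+7+5+8 = 28 giving 28 days.
Edit is off the critical path — its longest chain is 16 days, giving 12 of slack.
No other chain overtakes it, so the finish is 28 days.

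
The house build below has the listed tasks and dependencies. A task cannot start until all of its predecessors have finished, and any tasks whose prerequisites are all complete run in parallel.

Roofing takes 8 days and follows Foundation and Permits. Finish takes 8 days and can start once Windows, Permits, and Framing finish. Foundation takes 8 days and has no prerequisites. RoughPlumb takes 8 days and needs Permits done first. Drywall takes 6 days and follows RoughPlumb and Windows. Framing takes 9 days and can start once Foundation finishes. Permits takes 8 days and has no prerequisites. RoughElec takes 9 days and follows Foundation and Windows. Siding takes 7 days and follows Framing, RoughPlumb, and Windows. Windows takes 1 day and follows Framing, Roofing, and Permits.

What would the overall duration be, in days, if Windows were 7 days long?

The binding path is Foundation→Framing→Windows→RoughElec = 8+9+1+9 = 27; finish at 27 days.
Windows lies on that path, so at 7 days the path becomes 33 days.
No other chain overtakes it, so the finish is 33 days.

33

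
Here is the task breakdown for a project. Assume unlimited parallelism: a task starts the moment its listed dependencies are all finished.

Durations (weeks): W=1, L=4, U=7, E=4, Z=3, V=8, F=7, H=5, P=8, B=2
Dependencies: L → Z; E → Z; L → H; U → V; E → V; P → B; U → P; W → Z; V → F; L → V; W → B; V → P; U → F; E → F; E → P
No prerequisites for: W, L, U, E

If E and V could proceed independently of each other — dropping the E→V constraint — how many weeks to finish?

25

With the dependency in place, U→V→P→B = 7+8+8+2 = 25 sets the finish at 25 weeks.
Dropping E→V doesn't change V's earliest start (7); another predecessor still binds.
The longest chain is now U→V→P→B = 7+8+8+2 = 25, so the plan takes 25 weeks.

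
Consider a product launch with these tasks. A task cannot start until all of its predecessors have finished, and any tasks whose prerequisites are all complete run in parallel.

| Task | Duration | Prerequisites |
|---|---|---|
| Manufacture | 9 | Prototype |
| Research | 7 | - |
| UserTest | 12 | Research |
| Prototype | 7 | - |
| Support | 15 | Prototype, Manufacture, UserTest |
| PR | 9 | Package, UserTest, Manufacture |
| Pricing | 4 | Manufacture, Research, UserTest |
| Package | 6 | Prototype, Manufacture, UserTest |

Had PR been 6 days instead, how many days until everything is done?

34

Actual critical path: Research→UserTest→Package→PR = 7+12+6+9 = 34 ⇒ 34 days.
PR is on the critical path; changing it to 6 makes that path 31 days.
Now Research→UserTest→Support = 7+12+15 = 34 is longest, so the finish becomes 34 days.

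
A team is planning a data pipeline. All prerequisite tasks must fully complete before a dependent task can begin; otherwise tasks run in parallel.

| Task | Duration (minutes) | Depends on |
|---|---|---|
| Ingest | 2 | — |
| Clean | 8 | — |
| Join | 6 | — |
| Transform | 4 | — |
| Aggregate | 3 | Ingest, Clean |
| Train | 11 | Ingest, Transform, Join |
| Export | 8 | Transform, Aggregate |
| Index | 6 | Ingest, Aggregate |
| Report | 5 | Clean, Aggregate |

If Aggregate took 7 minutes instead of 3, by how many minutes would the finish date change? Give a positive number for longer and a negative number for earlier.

4

Critical path before the change: Clean→Aggregate→Export = 8+3+8 = 19 giving 19 minutes.
Since Aggregate is critical, the +4 change carries straight to that chain (now 23 minutes).
That remains the longest chain; total 23 minutes.
Change in finish: 23 − 19 = +4 minutes.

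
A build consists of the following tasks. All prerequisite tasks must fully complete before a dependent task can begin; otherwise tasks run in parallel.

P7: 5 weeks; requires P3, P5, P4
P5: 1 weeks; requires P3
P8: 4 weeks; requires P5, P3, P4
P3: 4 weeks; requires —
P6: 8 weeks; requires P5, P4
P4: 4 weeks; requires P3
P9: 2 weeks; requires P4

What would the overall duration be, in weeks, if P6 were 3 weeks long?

As given, the longest chain is P3→P4→P6 = 4+4+8 = 16, so the finish is 16 weeks.
Since P6 is critical, the -5 change carries straight to that chain (now 11 weeks).
New critical path: P3→P4→P7 = 4+4+5 = 13 ⇒ 13 weeks.

13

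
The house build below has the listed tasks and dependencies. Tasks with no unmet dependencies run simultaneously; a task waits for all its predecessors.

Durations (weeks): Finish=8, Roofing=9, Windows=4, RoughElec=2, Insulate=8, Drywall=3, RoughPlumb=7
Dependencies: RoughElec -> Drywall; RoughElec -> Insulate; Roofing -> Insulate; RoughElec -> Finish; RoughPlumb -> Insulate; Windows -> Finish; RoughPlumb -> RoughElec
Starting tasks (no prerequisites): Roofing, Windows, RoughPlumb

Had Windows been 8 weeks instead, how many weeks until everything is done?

17

Actual critical path: Roofing→Insulate = 9+8 = 17 ⇒ 17 weeks.
Windows has 5 weeks of float (longest path through it is 12).
No other chain overtakes it, so the finish is 17 weeks.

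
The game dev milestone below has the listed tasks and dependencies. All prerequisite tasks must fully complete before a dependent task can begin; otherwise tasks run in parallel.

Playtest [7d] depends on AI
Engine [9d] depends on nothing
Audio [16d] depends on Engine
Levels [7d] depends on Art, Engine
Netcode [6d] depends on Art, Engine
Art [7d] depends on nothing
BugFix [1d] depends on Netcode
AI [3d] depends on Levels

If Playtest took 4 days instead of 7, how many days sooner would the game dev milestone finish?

1

Actual critical path: Engine→Levels→AI→Playtest = 9+7+3+7 = 26 ⇒ 26 days.
Playtest lies on that path, so at 4 days the path becomes 23 days.
The binding chain switches to Engine→Audio = 9+16 = 25; finish 25 days.
Change in finish: 25 − 26 = -1 days.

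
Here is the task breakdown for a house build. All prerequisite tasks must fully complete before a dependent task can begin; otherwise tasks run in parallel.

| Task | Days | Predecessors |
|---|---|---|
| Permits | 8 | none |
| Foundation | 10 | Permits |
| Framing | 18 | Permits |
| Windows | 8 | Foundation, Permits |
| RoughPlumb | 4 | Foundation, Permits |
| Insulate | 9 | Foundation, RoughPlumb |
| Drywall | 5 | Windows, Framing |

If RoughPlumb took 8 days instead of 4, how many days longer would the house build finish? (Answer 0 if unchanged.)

4

As given, the longest chain is Permits→Foundation→RoughPlumb→Insulate = 8+10+4+9 = 31, so the finish is 31 days.
RoughPlumb lies on that path, so at 8 days the path becomes 35 days.
The critical path is still Permits→Foundation→RoughPlumb→Insulate; finish is now 35 days.
Change in finish: 35 − 31 = +4 days.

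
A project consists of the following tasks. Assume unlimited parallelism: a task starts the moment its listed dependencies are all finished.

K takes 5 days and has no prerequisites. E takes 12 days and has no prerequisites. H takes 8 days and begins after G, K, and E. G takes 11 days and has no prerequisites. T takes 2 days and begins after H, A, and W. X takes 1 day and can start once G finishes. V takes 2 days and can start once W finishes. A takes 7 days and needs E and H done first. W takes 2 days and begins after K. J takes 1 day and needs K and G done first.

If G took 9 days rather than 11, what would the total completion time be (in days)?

29

Baseline: E→H→A→T = 12+8+7+2 = 29 → 29 days.
G has 1 day of float (longest path through it is 28).
The critical path is still E→H→A→T; finish is now 29 days.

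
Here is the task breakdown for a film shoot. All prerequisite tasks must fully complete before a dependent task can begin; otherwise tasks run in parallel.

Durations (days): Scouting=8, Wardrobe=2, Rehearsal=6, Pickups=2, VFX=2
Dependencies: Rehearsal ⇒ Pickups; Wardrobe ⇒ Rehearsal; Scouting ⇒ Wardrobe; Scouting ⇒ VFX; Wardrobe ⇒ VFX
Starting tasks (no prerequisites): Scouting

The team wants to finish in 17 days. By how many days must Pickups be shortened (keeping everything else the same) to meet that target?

1

Current finish: 18 days; target: 17.
Pickups is on every critical path, so each day cut from Pickups cuts the finish by one (this holds down to a finish of 17).
Need 18 − 17 = 1 day off Pickups → Pickups becomes 1 day, finish becomes 17.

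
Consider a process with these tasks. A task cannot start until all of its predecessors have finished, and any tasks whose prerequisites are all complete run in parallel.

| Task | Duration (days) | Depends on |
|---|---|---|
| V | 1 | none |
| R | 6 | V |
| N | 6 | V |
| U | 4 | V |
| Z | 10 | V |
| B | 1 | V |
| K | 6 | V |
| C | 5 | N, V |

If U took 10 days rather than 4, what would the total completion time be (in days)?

As given, the longest chain is V→N→C = 1+6+5 = 12, so the finish is 12 days.
The longest path through U is only 5 days, so U has float 7.
The critical path is still V→N→C; finish is now 12 days.

12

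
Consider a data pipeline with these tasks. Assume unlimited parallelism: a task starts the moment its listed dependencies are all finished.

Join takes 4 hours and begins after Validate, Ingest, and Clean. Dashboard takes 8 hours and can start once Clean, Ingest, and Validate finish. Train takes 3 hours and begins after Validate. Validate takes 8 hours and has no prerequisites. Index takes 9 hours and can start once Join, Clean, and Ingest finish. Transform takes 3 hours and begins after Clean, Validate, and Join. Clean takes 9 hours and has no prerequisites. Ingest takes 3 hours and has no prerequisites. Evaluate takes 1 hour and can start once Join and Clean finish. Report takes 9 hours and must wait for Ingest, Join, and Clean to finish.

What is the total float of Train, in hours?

Clean→Join→Index = 9+4+9 = 22 sets the makespan at 22 hours.
Train finishes as early as 11 and must finish by 22.
Slack of Train = 19 − 8 = 11 hours.

11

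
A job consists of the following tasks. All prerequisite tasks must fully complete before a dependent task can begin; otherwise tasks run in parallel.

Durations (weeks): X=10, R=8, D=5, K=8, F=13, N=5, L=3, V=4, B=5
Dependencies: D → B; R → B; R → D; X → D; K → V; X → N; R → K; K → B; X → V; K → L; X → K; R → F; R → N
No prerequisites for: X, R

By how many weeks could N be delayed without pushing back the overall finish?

8

Critical path: X→K→B = 10+8+5 = 23, so the finish is 23 weeks.
Longest path through N: 15 weeks (earliest finish 15, latest finish 23).
So N can slip 23 − 15 = 8 weeks.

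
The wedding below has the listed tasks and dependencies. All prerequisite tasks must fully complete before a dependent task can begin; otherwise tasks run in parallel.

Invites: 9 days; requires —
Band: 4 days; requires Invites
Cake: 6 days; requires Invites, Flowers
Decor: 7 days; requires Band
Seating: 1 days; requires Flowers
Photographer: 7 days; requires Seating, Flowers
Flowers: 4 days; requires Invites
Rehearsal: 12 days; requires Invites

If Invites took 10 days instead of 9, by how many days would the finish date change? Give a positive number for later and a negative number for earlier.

1

Actual critical path: Invites→Flowers→Seating→Photographer = 9+4+1+7 = 21 ⇒ 21 days.
Since Invites is critical, the +1 change carries straight to that chain (now 22 days).
The critical path is still Invites→Flowers→Seating→Photographer; finish is now 22 days.
Change in finish: 22 − 21 = +1 days.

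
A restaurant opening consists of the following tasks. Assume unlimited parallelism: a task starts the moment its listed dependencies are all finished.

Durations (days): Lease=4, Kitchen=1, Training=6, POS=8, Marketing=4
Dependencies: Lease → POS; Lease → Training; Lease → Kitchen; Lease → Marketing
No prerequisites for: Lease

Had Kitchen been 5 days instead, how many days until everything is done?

Baseline: Lease→POS = 4+8 = 12 → 12 days.
Kitchen is off the critical path — its longest chain is 5 days, giving 7 of slack.
That remains the longest chain; total 12 days.

12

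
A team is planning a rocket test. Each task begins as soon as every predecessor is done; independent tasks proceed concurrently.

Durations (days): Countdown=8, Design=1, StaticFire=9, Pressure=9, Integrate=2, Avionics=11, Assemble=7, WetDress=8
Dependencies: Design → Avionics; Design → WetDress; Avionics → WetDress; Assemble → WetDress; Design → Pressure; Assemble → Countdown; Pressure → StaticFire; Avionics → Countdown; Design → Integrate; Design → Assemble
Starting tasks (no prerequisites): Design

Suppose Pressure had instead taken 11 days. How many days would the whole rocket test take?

Actual critical path: Design→Avionics→WetDress = 1+11+8 = 20 ⇒ 20 days.
Pressure has 1 day of float (longest path through it is 19).
New critical path: Design→Pressure→StaticFire = 1+11+9 = 21 ⇒ 21 days.

21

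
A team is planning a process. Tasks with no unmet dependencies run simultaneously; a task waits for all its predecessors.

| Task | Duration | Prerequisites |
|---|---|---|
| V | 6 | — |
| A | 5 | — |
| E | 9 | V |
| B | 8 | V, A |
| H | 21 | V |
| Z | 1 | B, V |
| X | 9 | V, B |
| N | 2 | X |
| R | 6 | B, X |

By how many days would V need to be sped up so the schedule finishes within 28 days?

1

Current finish: 29 days; target: 28.
V is on every critical path, so each day cut from V cuts the finish by one (this holds down to a finish of 28).
Need 29 − 28 = 1 day off V → V becomes 5 days, finish becomes 28.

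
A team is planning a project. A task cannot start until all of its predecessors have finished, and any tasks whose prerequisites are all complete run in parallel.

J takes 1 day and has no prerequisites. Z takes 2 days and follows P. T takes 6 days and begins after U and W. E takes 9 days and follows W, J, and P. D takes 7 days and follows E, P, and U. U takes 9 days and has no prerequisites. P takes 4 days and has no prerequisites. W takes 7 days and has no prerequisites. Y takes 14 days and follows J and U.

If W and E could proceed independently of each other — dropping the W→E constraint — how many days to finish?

With the dependency in place, U→Y = 9+14 = 23 sets the finish at 23 days.
Without W→E, E's earliest start moves from 7 to 4.
The longest chain is now U→Y = 9+14 = 23, so the schedule takes 23 days.

23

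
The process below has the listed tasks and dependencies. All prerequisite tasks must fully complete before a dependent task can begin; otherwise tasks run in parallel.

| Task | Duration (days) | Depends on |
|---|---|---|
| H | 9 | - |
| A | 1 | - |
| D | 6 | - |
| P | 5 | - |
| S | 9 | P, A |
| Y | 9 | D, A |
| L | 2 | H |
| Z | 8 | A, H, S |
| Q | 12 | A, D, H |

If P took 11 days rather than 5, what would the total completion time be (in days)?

28

Critical path before the change: P→S→Z = 5+9+8 = 22 giving 22 days.
P is on the critical path; changing it to 11 makes that path 28 days.
The critical path is still P→S→Z; finish is now 28 days.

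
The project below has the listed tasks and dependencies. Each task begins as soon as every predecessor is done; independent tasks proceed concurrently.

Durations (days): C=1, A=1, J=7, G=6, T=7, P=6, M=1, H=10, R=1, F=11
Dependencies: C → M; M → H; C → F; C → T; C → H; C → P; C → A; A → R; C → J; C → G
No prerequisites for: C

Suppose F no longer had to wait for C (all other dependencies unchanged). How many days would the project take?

12

Before: longest chain C→M→H = 1+1+10 = 12, finish 12.
Without C→F, F's earliest start moves from 1 to 0.
After: C→M→H = 1+1+10 = 12 → 12 days.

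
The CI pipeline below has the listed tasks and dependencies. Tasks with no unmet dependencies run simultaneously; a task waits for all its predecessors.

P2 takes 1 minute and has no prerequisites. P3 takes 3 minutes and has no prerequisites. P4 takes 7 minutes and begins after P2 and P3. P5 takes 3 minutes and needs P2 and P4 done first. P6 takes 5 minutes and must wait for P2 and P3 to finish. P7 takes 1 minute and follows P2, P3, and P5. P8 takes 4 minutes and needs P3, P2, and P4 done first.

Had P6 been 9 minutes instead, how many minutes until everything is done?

14

Baseline: P3→P4→P5→P7 = 3+7+3+1 = 14 → 14 minutes.
The longest path through P6 is only 8 minutes, so P6 has float 6.
The critical path is still P3→P4→P5→P7; finish is now 14 minutes.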